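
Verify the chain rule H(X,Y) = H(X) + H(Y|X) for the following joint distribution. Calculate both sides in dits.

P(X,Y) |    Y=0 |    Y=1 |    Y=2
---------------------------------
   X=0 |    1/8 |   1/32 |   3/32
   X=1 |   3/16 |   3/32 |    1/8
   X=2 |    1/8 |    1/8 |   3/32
H(X,Y) = 0.9240, H(X) = 0.4689, H(Y|X) = 0.4552 (all in dits)

Chain rule: H(X,Y) = H(X) + H(Y|X)

Left side — joint entropy directly:
H(X,Y) = -Σ p(x,y) log p(x,y) = 0.9240 dits

Right side — compute H(Y|X) from the conditional distributions:
P(X) = (1/4, 13/32, 11/32), so H(X) = 0.4689 dits
H(Y|X) = Σ_x P(X=x) · H(Y|X=x):
  P(Y|X=0) = (1/2, 1/8, 3/8), H(Y|X=0) = 0.4231, weight P(X=0) = 1/4
  P(Y|X=1) = (6/13, 3/13, 4/13), H(Y|X=1) = 0.4594, weight P(X=1) = 13/32
  P(Y|X=2) = (4/11, 4/11, 3/11), H(Y|X=2) = 0.4734, weight P(X=2) = 11/32
H(Y|X) = 0.4552 dits

H(X) + H(Y|X) = 0.4689 + 0.4552 = 0.9240 dits

Both sides equal 0.9240 dits. ✓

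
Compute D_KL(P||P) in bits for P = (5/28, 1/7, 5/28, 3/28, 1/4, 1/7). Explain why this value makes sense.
0.0000 bits

KL divergence satisfies the Gibbs inequality: D_KL(P||Q) ≥ 0 for all distributions P, Q.

D_KL(P||Q) = Σ p(x) log(p(x)/q(x))
Each term is p(x) × log_2(p(x)/p(x)) = p(x) × log_2(1) = 0, so the sum is 0.
D_KL(P||Q) = 0.0000 bits

When P = Q, the KL divergence is exactly 0, as there is no 'divergence' between identical distributions.

This non-negativity is a fundamental property: relative entropy cannot be negative because it measures how different Q is from P.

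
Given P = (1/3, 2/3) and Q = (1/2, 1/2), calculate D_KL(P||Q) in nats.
0.0566 nats

KL divergence: D_KL(P||Q) = Σ p(x) log(p(x)/q(x))

Computing term by term:
  x=0: 1/3 × log_e[(1/3)/(1/2)] = 1/3 × -0.4055 = -0.1352
  x=1: 2/3 × log_e[(2/3)/(1/2)] = 2/3 × 0.2877 = 0.1918

D_KL(P||Q) = 0.0566 nats

Note: KL divergence is always non-negative and equals 0 iff P = Q.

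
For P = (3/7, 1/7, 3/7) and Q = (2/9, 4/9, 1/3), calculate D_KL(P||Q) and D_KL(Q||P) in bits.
D_KL(P||Q) = 0.3276, D_KL(Q||P) = 0.3963

KL divergence is not symmetric: D_KL(P||Q) ≠ D_KL(Q||P) in general.

D_KL(P||Q) = 0.3276 bits
D_KL(Q||P) = 0.3963 bits

No, they are not equal!

This asymmetry is why KL divergence is not a true distance metric.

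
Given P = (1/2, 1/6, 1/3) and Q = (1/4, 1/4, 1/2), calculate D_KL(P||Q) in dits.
0.0625 dits

KL divergence: D_KL(P||Q) = Σ p(x) log(p(x)/q(x))

Computing term by term:
  x=0: 1/2 × log_10[(1/2)/(1/4)] = 1/2 × 0.3010 = 0.1505
  x=1: 1/6 × log_10[(1/6)/(1/4)] = 1/6 × -0.1761 = -0.0293
  x=2: 1/3 × log_10[(1/3)/(1/2)] = 1/3 × -0.1761 = -0.0587

D_KL(P||Q) = 0.0625 dits

Note: KL divergence is always non-negative and equals 0 iff P = Q.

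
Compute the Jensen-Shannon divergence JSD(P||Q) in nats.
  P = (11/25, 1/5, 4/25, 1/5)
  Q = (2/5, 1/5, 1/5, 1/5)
0.0016 nats

Jensen-Shannon divergence is:
JSD(P||Q) = 0.5 × D_KL(P||M) + 0.5 × D_KL(Q||M)
where M = 0.5 × (P + Q) is the mixture distribution.

M = 0.5 × (11/25, 1/5, 4/25, 1/5) + 0.5 × (2/5, 1/5, 1/5, 1/5) = (0.42, 1/5, 0.18, 1/5)

D_KL(P||M) = 0.0016 nats
D_KL(Q||M) = 0.0016 nats

JSD(P||Q) = 0.5 × 0.0016 + 0.5 × 0.0016 = 0.0016 nats

Unlike KL divergence, JSD is symmetric and bounded: 0 ≤ JSD ≤ log(2).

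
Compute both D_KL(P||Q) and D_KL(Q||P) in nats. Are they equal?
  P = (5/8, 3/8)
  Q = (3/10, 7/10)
D_KL(P||Q) = 0.2247, D_KL(Q||P) = 0.2167

KL divergence is not symmetric: D_KL(P||Q) ≠ D_KL(Q||P) in general.

D_KL(P||Q) = 0.2247 nats
D_KL(Q||P) = 0.2167 nats

No, they are not equal!

This asymmetry is why KL divergence is not a true distance metric.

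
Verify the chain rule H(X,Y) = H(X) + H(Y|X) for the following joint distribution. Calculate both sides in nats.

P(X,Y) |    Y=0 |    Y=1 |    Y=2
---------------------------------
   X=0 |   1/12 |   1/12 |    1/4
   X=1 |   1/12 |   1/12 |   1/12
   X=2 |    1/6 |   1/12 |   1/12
H(X,Y) = 2.0947, H(X) = 1.0776, H(Y|X) = 1.0172 (all in nats)

Chain rule: H(X,Y) = H(X) + H(Y|X)

Left side — joint entropy directly:
H(X,Y) = -Σ p(x,y) log p(x,y) = 2.0947 nats

Right side — compute H(Y|X) from the conditional distributions:
P(X) = (5/12, 1/4, 1/3), so H(X) = 1.0776 nats
H(Y|X) = Σ_x P(X=x) · H(Y|X=x):
  P(Y|X=0) = (1/5, 1/5, 3/5), H(Y|X=0) = 0.9503, weight P(X=0) = 5/12
  P(Y|X=1) = (1/3, 1/3, 1/3), H(Y|X=1) = 1.0986, weight P(X=1) = 1/4
  P(Y|X=2) = (1/2, 1/4, 1/4), H(Y|X=2) = 1.0397, weight P(X=2) = 1/3
H(Y|X) = 1.0172 nats

H(X) + H(Y|X) = 1.0776 + 1.0172 = 2.0947 nats

Both sides equal 2.0947 nats. ✓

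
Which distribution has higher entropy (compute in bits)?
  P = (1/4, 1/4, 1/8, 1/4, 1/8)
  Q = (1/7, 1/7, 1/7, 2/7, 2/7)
P

Computing entropies in bits:
H(P) = 2.2500
H(Q) = 2.2359

Distribution P has higher entropy.

Intuition: The distribution closer to uniform (more spread out) has higher entropy.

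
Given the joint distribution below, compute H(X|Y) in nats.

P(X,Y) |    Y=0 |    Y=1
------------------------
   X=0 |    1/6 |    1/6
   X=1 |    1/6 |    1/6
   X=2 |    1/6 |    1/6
1.0986 nats

Using the chain rule: H(X|Y) = H(X,Y) - H(Y)

First, compute H(X,Y) = 1.7918 nats

Marginal P(Y) = (1/2, 1/2)
H(Y) = 0.6931 nats

H(X|Y) = H(X,Y) - H(Y) = 1.7918 - 0.6931 = 1.0986 nats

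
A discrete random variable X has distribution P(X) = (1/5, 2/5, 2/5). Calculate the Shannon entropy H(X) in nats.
1.0549 nats

Shannon entropy is H(X) = -Σ p(x) log p(x).

For P = (1/5, 2/5, 2/5):
H = -1/5 × log_e(1/5) -2/5 × log_e(2/5) -2/5 × log_e(2/5)
H = 1.0549 nats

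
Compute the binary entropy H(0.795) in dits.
0.2203 dits

The binary entropy function is:
H(p) = -p log(p) - (1-p) log(1-p)

H(0.795) = -0.795 × log_10(0.795) - 0.205 × log_10(0.205)
H(0.795) = 0.2203 dits

Note: Binary entropy is maximized at p=0.5 (H=1 bit) and minimized at p=0 or p=1 (H=0).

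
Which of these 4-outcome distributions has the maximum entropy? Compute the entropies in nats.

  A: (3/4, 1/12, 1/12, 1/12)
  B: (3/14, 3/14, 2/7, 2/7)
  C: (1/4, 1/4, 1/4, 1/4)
C

For a discrete distribution over n outcomes, entropy is maximized by the uniform distribution.

Computing entropies:
H(A) = 0.8370 nats
H(B) = 1.3761 nats
H(C) = 1.3863 nats

The uniform distribution (where all probabilities equal 1/4) achieves the maximum entropy of log_e(4) = 1.3863 nats.

Distribution C has the highest entropy.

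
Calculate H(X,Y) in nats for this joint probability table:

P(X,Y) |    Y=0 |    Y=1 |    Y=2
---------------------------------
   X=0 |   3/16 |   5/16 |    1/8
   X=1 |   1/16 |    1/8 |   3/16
1.6844 nats

Joint entropy is H(X,Y) = -Σ_{x,y} p(x,y) log p(x,y).

Summing over all non-zero entries:
H(X,Y) = -[3/16·log_e(3/16) + 5/16·log_e(5/16) + 1/8·log_e(1/8) + 1/16·log_e(1/16) + 1/8·log_e(1/8) + 3/16·log_e(3/16)]
H(X,Y) = 1.6844 nats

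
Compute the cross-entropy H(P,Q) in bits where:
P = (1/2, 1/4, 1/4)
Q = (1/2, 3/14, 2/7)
1.5074 bits

Cross-entropy: H(P,Q) = -Σ p(x) log q(x)

Alternatively: H(P,Q) = H(P) + D_KL(P||Q)
H(P) = 1.5000 bits
D_KL(P||Q) = 0.0074 bits

H(P,Q) = 1.5000 + 0.0074 = 1.5074 bits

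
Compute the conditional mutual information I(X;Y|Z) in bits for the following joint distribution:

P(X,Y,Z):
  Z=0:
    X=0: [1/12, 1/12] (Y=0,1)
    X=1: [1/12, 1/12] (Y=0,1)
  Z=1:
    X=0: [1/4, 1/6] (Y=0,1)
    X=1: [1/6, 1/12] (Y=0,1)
0.0022 bits

Conditional mutual information: I(X;Y|Z) = H(X|Z) + H(Y|Z) - H(X,Y|Z)

H(Z) = 0.9183
H(X,Z) = 1.8879 → H(X|Z) = 0.9696
H(Y,Z) = 1.8879 → H(Y|Z) = 0.9696
H(X,Y,Z) = 2.8554 → H(X,Y|Z) = 1.9371

I(X;Y|Z) = 0.9696 + 0.9696 - 1.9371 = 0.0022 bits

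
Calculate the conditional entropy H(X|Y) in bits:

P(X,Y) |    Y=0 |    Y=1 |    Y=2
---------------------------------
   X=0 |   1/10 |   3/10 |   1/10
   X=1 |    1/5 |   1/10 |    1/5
0.8755 bits

Using the chain rule: H(X|Y) = H(X,Y) - H(Y)

First, compute H(X,Y) = 2.4464 bits

Marginal P(Y) = (3/10, 2/5, 3/10)
H(Y) = 1.5710 bits

H(X|Y) = H(X,Y) - H(Y) = 2.4464 - 1.5710 = 0.8755 bits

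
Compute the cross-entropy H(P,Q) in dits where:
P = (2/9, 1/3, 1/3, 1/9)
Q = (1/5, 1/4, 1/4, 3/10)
0.6148 dits

Cross-entropy: H(P,Q) = -Σ p(x) log q(x)

Alternatively: H(P,Q) = H(P) + D_KL(P||Q)
H(P) = 0.5693 dits
D_KL(P||Q) = 0.0455 dits

H(P,Q) = 0.5693 + 0.0455 = 0.6148 dits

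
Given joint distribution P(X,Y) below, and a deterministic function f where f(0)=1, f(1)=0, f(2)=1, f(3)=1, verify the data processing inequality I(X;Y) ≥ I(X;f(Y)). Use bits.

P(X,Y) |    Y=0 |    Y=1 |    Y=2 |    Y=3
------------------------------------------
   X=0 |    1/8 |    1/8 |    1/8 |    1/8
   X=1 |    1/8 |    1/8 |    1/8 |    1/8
I(X;Y) = 0.0000, I(X;f(Y)) = 0.0000, inequality holds: 0.0000 ≥ 0.0000

Data Processing Inequality: For any Markov chain X → Y → Z, we have I(X;Y) ≥ I(X;Z).

Here Z = f(Y) is a deterministic function of Y, forming X → Y → Z.

Original I(X;Y) = 0.0000 bits

After applying f:
P(X,Z) where Z=f(Y):
- P(X,Z=0) = P(X,Y=1)
- P(X,Z=1) = P(X,Y=0) + P(X,Y=2) + P(X,Y=3)

I(X;Z) = I(X;f(Y)) = 0.0000 bits

Verification: 0.0000 ≥ 0.0000 ✓

Information cannot be created by processing; the function f can only lose information about X.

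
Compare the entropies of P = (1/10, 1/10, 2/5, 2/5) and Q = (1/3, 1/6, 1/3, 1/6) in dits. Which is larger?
Q

Computing entropies in dits:
H(P) = 0.5184
H(Q) = 0.5775

Distribution Q has higher entropy.

Intuition: The distribution closer to uniform (more spread out) has higher entropy.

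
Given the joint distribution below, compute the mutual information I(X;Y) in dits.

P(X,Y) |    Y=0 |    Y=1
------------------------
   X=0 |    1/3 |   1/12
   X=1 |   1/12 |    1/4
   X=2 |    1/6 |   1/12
0.0539 dits

Mutual information: I(X;Y) = H(X) + H(Y) - H(X,Y)

Marginals:
P(X) = (5/12, 1/3, 1/4), H(X) = 0.4680 dits
P(Y) = (7/12, 5/12), H(Y) = 0.2950 dits

Joint entropy: H(X,Y) = 0.7090 dits

I(X;Y) = 0.4680 + 0.2950 - 0.7090 = 0.0539 dits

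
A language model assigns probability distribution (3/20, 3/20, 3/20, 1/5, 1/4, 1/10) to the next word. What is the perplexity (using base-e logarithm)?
5.7686

Perplexity is e^H (or exp(H) for natural log).

First, H = -Σ p log p = 1.7524 nats
Perplexity = e^1.7524 = 5.7686

Interpretation: The model's uncertainty is equivalent to choosing uniformly among 5.8 options.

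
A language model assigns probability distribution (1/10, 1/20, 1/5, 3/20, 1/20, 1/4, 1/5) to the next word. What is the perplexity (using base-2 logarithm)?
6.0784

Perplexity is 2^H (or exp(H) for natural log).

First, H = -Σ p log p = 2.6037 bits
Perplexity = 2^2.6037 = 6.0784

Interpretation: The model's uncertainty is equivalent to choosing uniformly among 6.1 options.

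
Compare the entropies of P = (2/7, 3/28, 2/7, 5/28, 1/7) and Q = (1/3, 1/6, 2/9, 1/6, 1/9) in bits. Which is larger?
Q

Computing entropies in bits:
H(P) = 2.2229
H(Q) = 2.2244

Distribution Q has higher entropy.

Intuition: The distribution closer to uniform (more spread out) has higher entropy.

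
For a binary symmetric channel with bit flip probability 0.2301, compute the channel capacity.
0.2218 bits

For a binary symmetric channel (BSC) with error probability p:
Capacity C = 1 - H(p) bits per symbol

where H(p) = -p log₂(p) - (1-p) log₂(1-p) is the binary entropy function.

H(0.2301) = 0.7782 bits
C = 1 - 0.7782 = 0.2218 bits per symbol

This means we can reliably transmit up to 0.2218 bits of information per channel use.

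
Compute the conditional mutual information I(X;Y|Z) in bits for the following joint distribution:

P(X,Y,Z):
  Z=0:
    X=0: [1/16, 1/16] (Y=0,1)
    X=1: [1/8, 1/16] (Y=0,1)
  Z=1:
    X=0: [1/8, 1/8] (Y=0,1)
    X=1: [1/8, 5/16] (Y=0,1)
0.0288 bits

Conditional mutual information: I(X;Y|Z) = H(X|Z) + H(Y|Z) - H(X,Y|Z)

H(Z) = 0.8960
H(X,Z) = 1.8496 → H(X|Z) = 0.9536
H(Y,Z) = 1.8496 → H(Y|Z) = 0.9536
H(X,Y,Z) = 2.7744 → H(X,Y|Z) = 1.8784

I(X;Y|Z) = 0.9536 + 0.9536 - 1.8784 = 0.0288 bits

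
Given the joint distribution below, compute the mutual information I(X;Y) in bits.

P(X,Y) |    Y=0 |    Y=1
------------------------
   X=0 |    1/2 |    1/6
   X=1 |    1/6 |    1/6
0.0441 bits

Mutual information: I(X;Y) = H(X) + H(Y) - H(X,Y)

Marginals:
P(X) = (2/3, 1/3), H(X) = 0.9183 bits
P(Y) = (2/3, 1/3), H(Y) = 0.9183 bits

Joint entropy: H(X,Y) = 1.7925 bits

I(X;Y) = 0.9183 + 0.9183 - 1.7925 = 0.0441 bits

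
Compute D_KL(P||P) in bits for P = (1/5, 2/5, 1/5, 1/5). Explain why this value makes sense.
0.0000 bits

KL divergence satisfies the Gibbs inequality: D_KL(P||Q) ≥ 0 for all distributions P, Q.

D_KL(P||Q) = Σ p(x) log(p(x)/q(x))
Each term is p(x) × log_2(p(x)/p(x)) = p(x) × log_2(1) = 0, so the sum is 0.
D_KL(P||Q) = 0.0000 bits

When P = Q, the KL divergence is exactly 0, as there is no 'divergence' between identical distributions.

This non-negativity is a fundamental property: relative entropy cannot be negative because it measures how different Q is from P.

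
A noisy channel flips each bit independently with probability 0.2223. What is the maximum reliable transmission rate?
0.2357 bits

For a binary symmetric channel (BSC) with error probability p:
Capacity C = 1 - H(p) bits per symbol

where H(p) = -p log₂(p) - (1-p) log₂(1-p) is the binary entropy function.

H(0.2223) = 0.7643 bits
C = 1 - 0.7643 = 0.2357 bits per symbol

This means we can reliably transmit up to 0.2357 bits of information per channel use.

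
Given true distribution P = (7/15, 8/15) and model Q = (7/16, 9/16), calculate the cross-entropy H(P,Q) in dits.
0.3008 dits

Cross-entropy: H(P,Q) = -Σ p(x) log q(x)

Alternatively: H(P,Q) = H(P) + D_KL(P||Q)
H(P) = 0.3001 dits
D_KL(P||Q) = 0.0007 dits

H(P,Q) = 0.3001 + 0.0007 = 0.3008 dits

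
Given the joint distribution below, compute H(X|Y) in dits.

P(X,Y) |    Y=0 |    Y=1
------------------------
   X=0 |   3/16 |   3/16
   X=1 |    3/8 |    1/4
0.2852 dits

Using the chain rule: H(X|Y) = H(X,Y) - H(Y)

First, compute H(X,Y) = 0.5829 dits

Marginal P(Y) = (9/16, 7/16)
H(Y) = 0.2976 dits

H(X|Y) = H(X,Y) - H(Y) = 0.5829 - 0.2976 = 0.2852 dits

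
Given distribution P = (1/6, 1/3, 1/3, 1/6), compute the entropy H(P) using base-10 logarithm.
0.5775 dits

Shannon entropy is H(X) = -Σ p(x) log p(x).

For P = (1/6, 1/3, 1/3, 1/6):
H = -1/6 × log_10(1/6) -1/3 × log_10(1/3) -1/3 × log_10(1/3) -1/6 × log_10(1/6)
H = 0.5775 dits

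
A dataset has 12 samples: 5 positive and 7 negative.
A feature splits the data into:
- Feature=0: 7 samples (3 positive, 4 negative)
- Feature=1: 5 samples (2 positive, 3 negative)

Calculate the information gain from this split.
0.0006 bits

Information Gain = H(Y) - H(Y|Feature)

Before split:
P(positive) = 5/12 = 0.4167
H(Y) = 0.9799 bits

After split:
Feature=0: H = 0.9852 bits (weight = 7/12)
Feature=1: H = 0.9710 bits (weight = 5/12)
H(Y|Feature) = (7/12)×0.9852 + (5/12)×0.9710 = 0.9793 bits

Information Gain = 0.9799 - 0.9793 = 0.0006 bits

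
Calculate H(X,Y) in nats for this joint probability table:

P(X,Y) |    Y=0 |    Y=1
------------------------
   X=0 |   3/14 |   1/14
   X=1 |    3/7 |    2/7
1.2397 nats

Joint entropy is H(X,Y) = -Σ_{x,y} p(x,y) log p(x,y).

Summing over all non-zero entries:
H(X,Y) = -[3/14·log_e(3/14) + 1/14·log_e(1/14) + 3/7·log_e(3/7) + 2/7·log_e(2/7)]
H(X,Y) = 1.2397 nats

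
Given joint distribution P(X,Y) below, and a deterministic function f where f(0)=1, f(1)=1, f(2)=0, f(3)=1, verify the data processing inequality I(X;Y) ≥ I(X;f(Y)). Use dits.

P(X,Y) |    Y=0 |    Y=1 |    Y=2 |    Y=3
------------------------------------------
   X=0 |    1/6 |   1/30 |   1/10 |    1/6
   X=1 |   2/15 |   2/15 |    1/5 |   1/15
I(X;Y) = 0.0308, I(X;f(Y)) = 0.0068, inequality holds: 0.0308 ≥ 0.0068

Data Processing Inequality: For any Markov chain X → Y → Z, we have I(X;Y) ≥ I(X;Z).

Here Z = f(Y) is a deterministic function of Y, forming X → Y → Z.

Original I(X;Y) = 0.0308 dits

After applying f:
P(X,Z) where Z=f(Y):
- P(X,Z=0) = P(X,Y=2)
- P(X,Z=1) = P(X,Y=0) + P(X,Y=1) + P(X,Y=3)

I(X;Z) = I(X;f(Y)) = 0.0068 dits

Verification: 0.0308 ≥ 0.0068 ✓

Information cannot be created by processing; the function f can only lose information about X.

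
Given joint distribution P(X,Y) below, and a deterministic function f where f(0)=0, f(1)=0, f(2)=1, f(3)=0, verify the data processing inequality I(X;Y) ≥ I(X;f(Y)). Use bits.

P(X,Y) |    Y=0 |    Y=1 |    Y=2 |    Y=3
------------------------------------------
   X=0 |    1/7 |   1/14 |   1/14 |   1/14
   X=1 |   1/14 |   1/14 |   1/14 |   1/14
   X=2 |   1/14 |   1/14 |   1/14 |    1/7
I(X;Y) = 0.0410, I(X;f(Y)) = 0.0021, inequality holds: 0.0410 ≥ 0.0021

Data Processing Inequality: For any Markov chain X → Y → Z, we have I(X;Y) ≥ I(X;Z).

Here Z = f(Y) is a deterministic function of Y, forming X → Y → Z.

Original I(X;Y) = 0.0410 bits

After applying f:
P(X,Z) where Z=f(Y):
- P(X,Z=0) = P(X,Y=0) + P(X,Y=1) + P(X,Y=3)
- P(X,Z=1) = P(X,Y=2)

I(X;Z) = I(X;f(Y)) = 0.0021 bits

Verification: 0.0410 ≥ 0.0021 ✓

Information cannot be created by processing; the function f can only lose information about X.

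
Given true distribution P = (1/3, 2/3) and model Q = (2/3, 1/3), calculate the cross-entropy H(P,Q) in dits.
0.3768 dits

Cross-entropy: H(P,Q) = -Σ p(x) log q(x)

Alternatively: H(P,Q) = H(P) + D_KL(P||Q)
H(P) = 0.2764 dits
D_KL(P||Q) = 0.1003 dits

H(P,Q) = 0.2764 + 0.1003 = 0.3768 dits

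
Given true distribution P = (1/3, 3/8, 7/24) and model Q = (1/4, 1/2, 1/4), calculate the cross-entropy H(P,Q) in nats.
1.1264 nats

Cross-entropy: H(P,Q) = -Σ p(x) log q(x)

Alternatively: H(P,Q) = H(P) + D_KL(P||Q)
H(P) = 1.0934 nats
D_KL(P||Q) = 0.0330 nats

H(P,Q) = 1.0934 + 0.0330 = 1.1264 nats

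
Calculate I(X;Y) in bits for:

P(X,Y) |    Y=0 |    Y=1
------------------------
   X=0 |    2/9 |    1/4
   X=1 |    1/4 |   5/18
0.0000 bits

Mutual information: I(X;Y) = H(X) + H(Y) - H(X,Y)

Marginals:
P(X) = (17/36, 19/36), H(X) = 0.9978 bits
P(Y) = (17/36, 19/36), H(Y) = 0.9978 bits

Joint entropy: H(X,Y) = 1.9955 bits

I(X;Y) = 0.9978 + 0.9978 - 1.9955 = 0.0000 bits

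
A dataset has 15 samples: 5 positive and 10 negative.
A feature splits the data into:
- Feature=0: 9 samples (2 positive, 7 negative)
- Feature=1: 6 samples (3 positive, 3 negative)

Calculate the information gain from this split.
0.0598 bits

Information Gain = H(Y) - H(Y|Feature)

Before split:
P(positive) = 5/15 = 0.3333
H(Y) = 0.9183 bits

After split:
Feature=0: H = 0.7642 bits (weight = 9/15)
Feature=1: H = 1.0000 bits (weight = 6/15)
H(Y|Feature) = (9/15)×0.7642 + (6/15)×1.0000 = 0.8585 bits

Information Gain = 0.9183 - 0.8585 = 0.0598 bits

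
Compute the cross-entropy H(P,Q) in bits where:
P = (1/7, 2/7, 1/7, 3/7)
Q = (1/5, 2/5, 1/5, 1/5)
2.0362 bits

Cross-entropy: H(P,Q) = -Σ p(x) log q(x)

Alternatively: H(P,Q) = H(P) + D_KL(P||Q)
H(P) = 1.8424 bits
D_KL(P||Q) = 0.1938 bits

H(P,Q) = 1.8424 + 0.1938 = 2.0362 bits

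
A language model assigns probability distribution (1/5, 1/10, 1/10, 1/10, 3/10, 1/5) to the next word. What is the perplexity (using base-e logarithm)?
5.4507

Perplexity is e^H (or exp(H) for natural log).

First, H = -Σ p log p = 1.6957 nats
Perplexity = e^1.6957 = 5.4507

Interpretation: The model's uncertainty is equivalent to choosing uniformly among 5.5 options.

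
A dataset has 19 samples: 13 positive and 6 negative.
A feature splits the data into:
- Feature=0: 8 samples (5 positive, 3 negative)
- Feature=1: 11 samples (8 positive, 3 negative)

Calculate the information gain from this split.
0.0085 bits

Information Gain = H(Y) - H(Y|Feature)

Before split:
P(positive) = 13/19 = 0.6842
H(Y) = 0.8997 bits

After split:
Feature=0: H = 0.9544 bits (weight = 8/19)
Feature=1: H = 0.8454 bits (weight = 11/19)
H(Y|Feature) = (8/19)×0.9544 + (11/19)×0.8454 = 0.8913 bits

Information Gain = 0.8997 - 0.8913 = 0.0085 bits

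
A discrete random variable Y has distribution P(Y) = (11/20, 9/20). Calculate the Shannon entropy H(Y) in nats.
0.6881 nats

Shannon entropy is H(X) = -Σ p(x) log p(x).

For P = (11/20, 9/20):
H = -11/20 × log_e(11/20) -9/20 × log_e(9/20)
H = 0.6881 nats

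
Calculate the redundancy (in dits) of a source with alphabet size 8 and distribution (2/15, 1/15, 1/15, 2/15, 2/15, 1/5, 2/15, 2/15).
0.0231 dits

Redundancy measures how far a source is from maximum entropy:
R = H_max - H(X)

Maximum entropy for 8 symbols: H_max = log_10(8) = 0.9031 dits
Actual entropy: H(X) = 0.8800 dits
Redundancy: R = 0.9031 - 0.8800 = 0.0231 dits

This redundancy represents potential for compression: the source could be compressed by 0.0231 dits per symbol.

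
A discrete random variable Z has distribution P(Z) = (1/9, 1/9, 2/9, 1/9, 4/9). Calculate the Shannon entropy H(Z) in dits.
0.6198 dits

Shannon entropy is H(X) = -Σ p(x) log p(x).

For P = (1/9, 1/9, 2/9, 1/9, 4/9):
H = -1/9 × log_10(1/9) -1/9 × log_10(1/9) -2/9 × log_10(2/9) -1/9 × log_10(1/9) -4/9 × log_10(4/9)
H = 0.6198 dits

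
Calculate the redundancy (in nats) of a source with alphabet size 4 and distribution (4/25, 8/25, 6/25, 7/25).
0.0295 nats

Redundancy measures how far a source is from maximum entropy:
R = H_max - H(X)

Maximum entropy for 4 symbols: H_max = log_e(4) = 1.3863 nats
Actual entropy: H(X) = 1.3568 nats
Redundancy: R = 1.3863 - 1.3568 = 0.0295 nats

This redundancy represents potential for compression: the source could be compressed by 0.0295 nats per symbol.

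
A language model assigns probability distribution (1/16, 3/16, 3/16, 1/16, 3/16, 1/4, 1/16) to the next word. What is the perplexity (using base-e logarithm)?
6.0985

Perplexity is e^H (or exp(H) for natural log).

First, H = -Σ p log p = 1.8080 nats
Perplexity = e^1.8080 = 6.0985

Interpretation: The model's uncertainty is equivalent to choosing uniformly among 6.1 options.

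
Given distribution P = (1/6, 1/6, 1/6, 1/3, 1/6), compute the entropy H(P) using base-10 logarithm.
0.6778 dits

Shannon entropy is H(X) = -Σ p(x) log p(x).

For P = (1/6, 1/6, 1/6, 1/3, 1/6):
H = -1/6 × log_10(1/6) -1/6 × log_10(1/6) -1/6 × log_10(1/6) -1/3 × log_10(1/3) -1/6 × log_10(1/6)
H = 0.6778 dits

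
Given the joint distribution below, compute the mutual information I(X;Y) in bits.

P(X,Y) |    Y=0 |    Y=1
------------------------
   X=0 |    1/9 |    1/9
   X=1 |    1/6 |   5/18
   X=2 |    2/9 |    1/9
0.0475 bits

Mutual information: I(X;Y) = H(X) + H(Y) - H(X,Y)

Marginals:
P(X) = (2/9, 4/9, 1/3), H(X) = 1.5305 bits
P(Y) = (1/2, 1/2), H(Y) = 1.0000 bits

Joint entropy: H(X,Y) = 2.4830 bits

I(X;Y) = 1.5305 + 1.0000 - 2.4830 = 0.0475 bits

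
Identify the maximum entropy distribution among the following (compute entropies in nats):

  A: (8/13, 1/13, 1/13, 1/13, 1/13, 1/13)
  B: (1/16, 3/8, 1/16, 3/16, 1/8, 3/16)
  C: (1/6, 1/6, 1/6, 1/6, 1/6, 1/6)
C

For a discrete distribution over n outcomes, entropy is maximized by the uniform distribution.

Computing entropies:
H(A) = 1.2853 nats
H(B) = 1.6021 nats
H(C) = 1.7918 nats

The uniform distribution (where all probabilities equal 1/6) achieves the maximum entropy of log_e(6) = 1.7918 nats.

Distribution C has the highest entropy.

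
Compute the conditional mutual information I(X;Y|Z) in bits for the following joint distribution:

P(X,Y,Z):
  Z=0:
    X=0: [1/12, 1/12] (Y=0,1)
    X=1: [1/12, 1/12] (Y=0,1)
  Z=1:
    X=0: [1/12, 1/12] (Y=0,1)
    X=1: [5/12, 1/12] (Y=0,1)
0.0492 bits

Conditional mutual information: I(X;Y|Z) = H(X|Z) + H(Y|Z) - H(X,Y|Z)

H(Z) = 0.9183
H(X,Z) = 1.7925 → H(X|Z) = 0.8742
H(Y,Z) = 1.7925 → H(Y|Z) = 0.8742
H(X,Y,Z) = 2.6175 → H(X,Y|Z) = 1.6992

I(X;Y|Z) = 0.8742 + 0.8742 - 1.6992 = 0.0492 bits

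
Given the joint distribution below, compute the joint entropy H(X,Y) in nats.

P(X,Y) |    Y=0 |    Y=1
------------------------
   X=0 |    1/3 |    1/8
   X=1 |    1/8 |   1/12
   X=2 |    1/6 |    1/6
1.6904 nats

Joint entropy is H(X,Y) = -Σ_{x,y} p(x,y) log p(x,y).

Summing over all non-zero entries:
H(X,Y) = -[1/3·log_e(1/3) + 1/8·log_e(1/8) + 1/8·log_e(1/8) + 1/12·log_e(1/12) + 1/6·log_e(1/6) + 1/6·log_e(1/6)]
H(X,Y) = 1.6904 nats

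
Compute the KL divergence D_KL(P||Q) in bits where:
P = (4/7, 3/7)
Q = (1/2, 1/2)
0.0148 bits

KL divergence: D_KL(P||Q) = Σ p(x) log(p(x)/q(x))

Computing term by term:
  x=0: 4/7 × log_2[(4/7)/(1/2)] = 4/7 × 0.1926 = 0.1101
  x=1: 3/7 × log_2[(3/7)/(1/2)] = 3/7 × -0.2224 = -0.0953

D_KL(P||Q) = 0.0148 bits

Note: KL divergence is always non-negative and equals 0 iff P = Q.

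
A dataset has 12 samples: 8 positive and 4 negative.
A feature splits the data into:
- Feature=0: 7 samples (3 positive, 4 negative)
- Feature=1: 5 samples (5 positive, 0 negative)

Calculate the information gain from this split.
0.3436 bits

Information Gain = H(Y) - H(Y|Feature)

Before split:
P(positive) = 8/12 = 0.6667
H(Y) = 0.9183 bits

After split:
Feature=0: H = 0.9852 bits (weight = 7/12)
Feature=1: H = 0.0000 bits (weight = 5/12)
H(Y|Feature) = (7/12)×0.9852 + (5/12)×0.0000 = 0.5747 bits

Information Gain = 0.9183 - 0.5747 = 0.3436 bits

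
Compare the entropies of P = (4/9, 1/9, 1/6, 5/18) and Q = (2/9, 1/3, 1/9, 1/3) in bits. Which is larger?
Q

Computing entropies in bits:
H(P) = 1.8163
H(Q) = 1.8911

Distribution Q has higher entropy.

Intuition: The distribution closer to uniform (more spread out) has higher entropy.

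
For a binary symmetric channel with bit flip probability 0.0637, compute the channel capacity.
0.6580 bits

For a binary symmetric channel (BSC) with error probability p:
Capacity C = 1 - H(p) bits per symbol

where H(p) = -p log₂(p) - (1-p) log₂(1-p) is the binary entropy function.

H(0.0637) = 0.3420 bits
C = 1 - 0.3420 = 0.6580 bits per symbol

This means we can reliably transmit up to 0.6580 bits of information per channel use.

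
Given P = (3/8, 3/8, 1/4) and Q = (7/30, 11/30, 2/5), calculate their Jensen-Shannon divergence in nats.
0.0171 nats

Jensen-Shannon divergence is:
JSD(P||Q) = 0.5 × D_KL(P||M) + 0.5 × D_KL(Q||M)
where M = 0.5 × (P + Q) is the mixture distribution.

M = 0.5 × (3/8, 3/8, 1/4) + 0.5 × (7/30, 11/30, 2/5) = (0.304167, 0.370833, 13/40)

D_KL(P||M) = 0.0171 nats
D_KL(Q||M) = 0.0171 nats

JSD(P||Q) = 0.5 × 0.0171 + 0.5 × 0.0171 = 0.0171 nats

Unlike KL divergence, JSD is symmetric and bounded: 0 ≤ JSD ≤ log(2).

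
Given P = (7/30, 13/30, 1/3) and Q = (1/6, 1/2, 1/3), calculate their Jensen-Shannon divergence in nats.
0.0040 nats

Jensen-Shannon divergence is:
JSD(P||Q) = 0.5 × D_KL(P||M) + 0.5 × D_KL(Q||M)
where M = 0.5 × (P + Q) is the mixture distribution.

M = 0.5 × (7/30, 13/30, 1/3) + 0.5 × (1/6, 1/2, 1/3) = (1/5, 7/15, 1/3)

D_KL(P||M) = 0.0039 nats
D_KL(Q||M) = 0.0041 nats

JSD(P||Q) = 0.5 × 0.0039 + 0.5 × 0.0041 = 0.0040 nats

Unlike KL divergence, JSD is symmetric and bounded: 0 ≤ JSD ≤ log(2).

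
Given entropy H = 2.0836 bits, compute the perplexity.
4.2386

Perplexity is 2^H (or exp(H) for natural log).

H = 2.0836 bits
Perplexity = 2^2.0836 = 4.2386

Interpretation: The model's uncertainty is equivalent to choosing uniformly among 4.2 options.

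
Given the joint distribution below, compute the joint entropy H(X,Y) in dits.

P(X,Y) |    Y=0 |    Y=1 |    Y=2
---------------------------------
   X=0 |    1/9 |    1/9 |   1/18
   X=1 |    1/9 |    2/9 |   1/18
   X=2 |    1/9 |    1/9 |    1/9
0.9208 dits

Joint entropy is H(X,Y) = -Σ_{x,y} p(x,y) log p(x,y).

Summing over all non-zero entries:
H(X,Y) = -[1/9·log_10(1/9) + 1/9·log_10(1/9) + 1/18·log_10(1/18) + 1/9·log_10(1/9) + 2/9·log_10(2/9) + 1/18·log_10(1/18) + 1/9·log_10(1/9) + 1/9·log_10(1/9) + 1/9·log_10(1/9)]
H(X,Y) = 0.9208 dits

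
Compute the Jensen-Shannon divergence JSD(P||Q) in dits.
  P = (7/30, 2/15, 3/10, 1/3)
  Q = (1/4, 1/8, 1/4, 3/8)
0.0009 dits

Jensen-Shannon divergence is:
JSD(P||Q) = 0.5 × D_KL(P||M) + 0.5 × D_KL(Q||M)
where M = 0.5 × (P + Q) is the mixture distribution.

M = 0.5 × (7/30, 2/15, 3/10, 1/3) + 0.5 × (1/4, 1/8, 1/4, 3/8) = (0.241667, 0.129167, 11/40, 0.354167)

D_KL(P||M) = 0.0008 dits
D_KL(Q||M) = 0.0009 dits

JSD(P||Q) = 0.5 × 0.0008 + 0.5 × 0.0009 = 0.0009 dits

Unlike KL divergence, JSD is symmetric and bounded: 0 ≤ JSD ≤ log(2).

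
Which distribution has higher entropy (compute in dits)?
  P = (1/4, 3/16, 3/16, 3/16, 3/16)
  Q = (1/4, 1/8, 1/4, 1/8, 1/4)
P

Computing entropies in dits:
H(P) = 0.6958
H(Q) = 0.6773

Distribution P has higher entropy.

Intuition: The distribution closer to uniform (more spread out) has higher entropy.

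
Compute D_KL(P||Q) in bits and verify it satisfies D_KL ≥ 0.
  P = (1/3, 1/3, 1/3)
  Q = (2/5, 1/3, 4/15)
0.0196 bits

KL divergence satisfies the Gibbs inequality: D_KL(P||Q) ≥ 0 for all distributions P, Q.

D_KL(P||Q) = Σ p(x) log(p(x)/q(x))
Term by term:
  x=0: 1/3 × log_2[(1/3)/(2/5)] = -0.0877
  x=1: 1/3 × log_2[(1/3)/(1/3)] = 0.0000
  x=2: 1/3 × log_2[(1/3)/(4/15)] = 0.1073
D_KL(P||Q) = 0.0196 bits

D_KL(P||Q) = 0.0196 ≥ 0 ✓

This non-negativity is a fundamental property: relative entropy cannot be negative because it measures how different Q is from P.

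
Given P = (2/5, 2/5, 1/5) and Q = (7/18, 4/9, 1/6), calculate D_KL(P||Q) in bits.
0.0081 bits

KL divergence: D_KL(P||Q) = Σ p(x) log(p(x)/q(x))

Computing term by term:
  x=0: 2/5 × log_2[(2/5)/(7/18)] = 2/5 × 0.0406 = 0.0163
  x=1: 2/5 × log_2[(2/5)/(4/9)] = 2/5 × -0.1520 = -0.0608
  x=2: 1/5 × log_2[(1/5)/(1/6)] = 1/5 × 0.2630 = 0.0526

D_KL(P||Q) = 0.0081 bits

Note: KL divergence is always non-negative and equals 0 iff P = Q.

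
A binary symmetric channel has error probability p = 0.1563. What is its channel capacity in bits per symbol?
0.3746 bits

For a binary symmetric channel (BSC) with error probability p:
Capacity C = 1 - H(p) bits per symbol

where H(p) = -p log₂(p) - (1-p) log₂(1-p) is the binary entropy function.

H(0.1563) = 0.6254 bits
C = 1 - 0.6254 = 0.3746 bits per symbol

This means we can reliably transmit up to 0.3746 bits of information per channel use.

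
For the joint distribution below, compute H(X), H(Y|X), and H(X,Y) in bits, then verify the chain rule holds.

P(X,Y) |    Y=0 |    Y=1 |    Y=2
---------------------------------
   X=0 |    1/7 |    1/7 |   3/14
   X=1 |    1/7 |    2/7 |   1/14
H(X,Y) = 2.4677, H(X) = 1.0000, H(Y|X) = 1.4677 (all in bits)

Chain rule: H(X,Y) = H(X) + H(Y|X)

Left side — joint entropy directly:
H(X,Y) = -Σ p(x,y) log p(x,y) = 2.4677 bits

Right side — compute H(Y|X) from the conditional distributions:
P(X) = (1/2, 1/2), so H(X) = 1.0000 bits
H(Y|X) = Σ_x P(X=x) · H(Y|X=x):
  P(Y|X=0) = (2/7, 2/7, 3/7), H(Y|X=0) = 1.5567, weight P(X=0) = 1/2
  P(Y|X=1) = (2/7, 4/7, 1/7), H(Y|X=1) = 1.3788, weight P(X=1) = 1/2
H(Y|X) = 1.4677 bits

H(X) + H(Y|X) = 1.0000 + 1.4677 = 2.4677 bits

Both sides equal 2.4677 bits. ✓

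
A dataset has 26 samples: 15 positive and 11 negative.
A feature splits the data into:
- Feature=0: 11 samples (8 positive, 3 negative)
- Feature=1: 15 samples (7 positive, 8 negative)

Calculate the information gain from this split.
0.0501 bits

Information Gain = H(Y) - H(Y|Feature)

Before split:
P(positive) = 15/26 = 0.5769
H(Y) = 0.9829 bits

After split:
Feature=0: H = 0.8454 bits (weight = 11/26)
Feature=1: H = 0.9968 bits (weight = 15/26)
H(Y|Feature) = (11/26)×0.8454 + (15/26)×0.9968 = 0.9327 bits

Information Gain = 0.9829 - 0.9327 = 0.0501 bits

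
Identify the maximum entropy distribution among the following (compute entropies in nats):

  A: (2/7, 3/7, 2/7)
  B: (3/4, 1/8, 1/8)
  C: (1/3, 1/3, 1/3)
C

For a discrete distribution over n outcomes, entropy is maximized by the uniform distribution.

Computing entropies:
H(A) = 1.0790 nats
H(B) = 0.7356 nats
H(C) = 1.0986 nats

The uniform distribution (where all probabilities equal 1/3) achieves the maximum entropy of log_e(3) = 1.0986 nats.

Distribution C has the highest entropy.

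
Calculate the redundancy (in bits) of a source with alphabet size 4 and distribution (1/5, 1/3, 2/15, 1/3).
0.0914 bits

Redundancy measures how far a source is from maximum entropy:
R = H_max - H(X)

Maximum entropy for 4 symbols: H_max = log_2(4) = 2.0000 bits
Actual entropy: H(X) = 1.9086 bits
Redundancy: R = 2.0000 - 1.9086 = 0.0914 bits

This redundancy represents potential for compression: the source could be compressed by 0.0914 bits per symbol.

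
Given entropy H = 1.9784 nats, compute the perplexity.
7.2312

Perplexity is e^H (or exp(H) for natural log).

H = 1.9784 nats
Perplexity = e^1.9784 = 7.2312

Interpretation: The model's uncertainty is equivalent to choosing uniformly among 7.2 options.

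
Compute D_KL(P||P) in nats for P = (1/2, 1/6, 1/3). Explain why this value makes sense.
0.0000 nats

KL divergence satisfies the Gibbs inequality: D_KL(P||Q) ≥ 0 for all distributions P, Q.

D_KL(P||Q) = Σ p(x) log(p(x)/q(x))
Each term is p(x) × log_e(p(x)/p(x)) = p(x) × log_e(1) = 0, so the sum is 0.
D_KL(P||Q) = 0.0000 nats

When P = Q, the KL divergence is exactly 0, as there is no 'divergence' between identical distributions.

This non-negativity is a fundamental property: relative entropy cannot be negative because it measures how different Q is from P.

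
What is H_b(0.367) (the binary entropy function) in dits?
0.2855 dits

The binary entropy function is:
H(p) = -p log(p) - (1-p) log(1-p)

H(0.367) = -0.367 × log_10(0.367) - 0.633 × log_10(0.633)
H(0.367) = 0.2855 dits

Note: Binary entropy is maximized at p=0.5 (H=1 bit) and minimized at p=0 or p=1 (H=0).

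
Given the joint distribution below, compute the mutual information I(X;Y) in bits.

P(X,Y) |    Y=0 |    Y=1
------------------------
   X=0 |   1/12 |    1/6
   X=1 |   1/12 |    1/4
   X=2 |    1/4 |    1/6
0.0753 bits

Mutual information: I(X;Y) = H(X) + H(Y) - H(X,Y)

Marginals:
P(X) = (1/4, 1/3, 5/12), H(X) = 1.5546 bits
P(Y) = (5/12, 7/12), H(Y) = 0.9799 bits

Joint entropy: H(X,Y) = 2.4591 bits

I(X;Y) = 1.5546 + 0.9799 - 2.4591 = 0.0753 bits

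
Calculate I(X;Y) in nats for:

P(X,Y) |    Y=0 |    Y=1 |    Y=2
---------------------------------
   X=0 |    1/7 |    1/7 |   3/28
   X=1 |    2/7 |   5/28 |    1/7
0.0057 nats

Mutual information: I(X;Y) = H(X) + H(Y) - H(X,Y)

Marginals:
P(X) = (11/28, 17/28), H(X) = 0.6700 nats
P(Y) = (3/7, 9/28, 1/4), H(Y) = 1.0745 nats

Joint entropy: H(X,Y) = 1.7388 nats

I(X;Y) = 0.6700 + 1.0745 - 1.7388 = 0.0057 nats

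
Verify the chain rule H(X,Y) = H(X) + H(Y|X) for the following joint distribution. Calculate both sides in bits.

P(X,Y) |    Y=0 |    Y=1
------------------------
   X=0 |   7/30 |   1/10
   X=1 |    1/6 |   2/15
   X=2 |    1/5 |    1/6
H(X,Y) = 2.5357, H(X) = 1.5801, H(Y|X) = 0.9556 (all in bits)

Chain rule: H(X,Y) = H(X) + H(Y|X)

Left side — joint entropy directly:
H(X,Y) = -Σ p(x,y) log p(x,y) = 2.5357 bits

Right side — compute H(Y|X) from the conditional distributions:
P(X) = (1/3, 3/10, 11/30), so H(X) = 1.5801 bits
H(Y|X) = Σ_x P(X=x) · H(Y|X=x):
  P(Y|X=0) = (7/10, 3/10), H(Y|X=0) = 0.8813, weight P(X=0) = 1/3
  P(Y|X=1) = (5/9, 4/9), H(Y|X=1) = 0.9911, weight P(X=1) = 3/10
  P(Y|X=2) = (6/11, 5/11), H(Y|X=2) = 0.9940, weight P(X=2) = 11/30
H(Y|X) = 0.9556 bits

H(X) + H(Y|X) = 1.5801 + 0.9556 = 2.5357 bits

Both sides equal 2.5357 bits. ✓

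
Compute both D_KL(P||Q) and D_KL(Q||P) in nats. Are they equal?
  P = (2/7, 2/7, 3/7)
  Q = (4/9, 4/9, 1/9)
D_KL(P||Q) = 0.3261, D_KL(Q||P) = 0.2427

KL divergence is not symmetric: D_KL(P||Q) ≠ D_KL(Q||P) in general.

D_KL(P||Q) = 0.3261 nats
D_KL(Q||P) = 0.2427 nats

No, they are not equal!

This asymmetry is why KL divergence is not a true distance metric.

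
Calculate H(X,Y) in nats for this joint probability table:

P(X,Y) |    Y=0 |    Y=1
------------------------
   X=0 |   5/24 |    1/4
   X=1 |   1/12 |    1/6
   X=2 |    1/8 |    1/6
1.7376 nats

Joint entropy is H(X,Y) = -Σ_{x,y} p(x,y) log p(x,y).

Summing over all non-zero entries:
H(X,Y) = -[5/24·log_e(5/24) + 1/4·log_e(1/4) + 1/12·log_e(1/12) + 1/6·log_e(1/6) + 1/8·log_e(1/8) + 1/6·log_e(1/6)]
H(X,Y) = 1.7376 nats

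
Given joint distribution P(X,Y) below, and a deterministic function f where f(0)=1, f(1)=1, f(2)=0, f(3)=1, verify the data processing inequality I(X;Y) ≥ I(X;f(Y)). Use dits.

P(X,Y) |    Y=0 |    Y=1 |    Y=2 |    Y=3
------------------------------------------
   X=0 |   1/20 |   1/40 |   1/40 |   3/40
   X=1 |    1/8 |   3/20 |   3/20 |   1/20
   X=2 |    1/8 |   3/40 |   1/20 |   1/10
I(X;Y) = 0.0276, I(X;f(Y)) = 0.0094, inequality holds: 0.0276 ≥ 0.0094

Data Processing Inequality: For any Markov chain X → Y → Z, we have I(X;Y) ≥ I(X;Z).

Here Z = f(Y) is a deterministic function of Y, forming X → Y → Z.

Original I(X;Y) = 0.0276 dits

After applying f:
P(X,Z) where Z=f(Y):
- P(X,Z=0) = P(X,Y=2)
- P(X,Z=1) = P(X,Y=0) + P(X,Y=1) + P(X,Y=3)

I(X;Z) = I(X;f(Y)) = 0.0094 dits

Verification: 0.0276 ≥ 0.0094 ✓

Information cannot be created by processing; the function f can only lose information about X.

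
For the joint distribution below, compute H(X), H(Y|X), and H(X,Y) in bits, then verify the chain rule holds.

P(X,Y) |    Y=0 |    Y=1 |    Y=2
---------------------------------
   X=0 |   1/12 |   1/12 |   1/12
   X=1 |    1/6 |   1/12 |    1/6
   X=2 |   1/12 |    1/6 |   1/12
H(X,Y) = 3.0850, H(X) = 1.5546, H(Y|X) = 1.5304 (all in bits)

Chain rule: H(X,Y) = H(X) + H(Y|X)

Left side — joint entropy directly:
H(X,Y) = -Σ p(x,y) log p(x,y) = 3.0850 bits

Right side — compute H(Y|X) from the conditional distributions:
P(X) = (1/4, 5/12, 1/3), so H(X) = 1.5546 bits
H(Y|X) = Σ_x P(X=x) · H(Y|X=x):
  P(Y|X=0) = (1/3, 1/3, 1/3), H(Y|X=0) = 1.5850, weight P(X=0) = 1/4
  P(Y|X=1) = (2/5, 1/5, 2/5), H(Y|X=1) = 1.5219, weight P(X=1) = 5/12
  P(Y|X=2) = (1/4, 1/2, 1/4), H(Y|X=2) = 1.5000, weight P(X=2) = 1/3
H(Y|X) = 1.5304 bits

H(X) + H(Y|X) = 1.5546 + 1.5304 = 3.0850 bits

Both sides equal 3.0850 bits. ✓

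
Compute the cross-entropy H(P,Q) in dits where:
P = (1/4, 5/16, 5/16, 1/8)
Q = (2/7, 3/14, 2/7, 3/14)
0.5987 dits

Cross-entropy: H(P,Q) = -Σ p(x) log q(x)

Alternatively: H(P,Q) = H(P) + D_KL(P||Q)
H(P) = 0.5791 dits
D_KL(P||Q) = 0.0196 dits

H(P,Q) = 0.5791 + 0.0196 = 0.5987 dits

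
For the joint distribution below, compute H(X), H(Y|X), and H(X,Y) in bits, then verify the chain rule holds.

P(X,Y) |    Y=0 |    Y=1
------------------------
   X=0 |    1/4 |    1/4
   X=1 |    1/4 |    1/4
H(X,Y) = 2.0000, H(X) = 1.0000, H(Y|X) = 1.0000 (all in bits)

Chain rule: H(X,Y) = H(X) + H(Y|X)

Left side — joint entropy directly:
H(X,Y) = -Σ p(x,y) log p(x,y) = 2.0000 bits

Right side — compute H(Y|X) from the conditional distributions:
P(X) = (1/2, 1/2), so H(X) = 1.0000 bits
H(Y|X) = Σ_x P(X=x) · H(Y|X=x):
  P(Y|X=0) = (1/2, 1/2), H(Y|X=0) = 1.0000, weight P(X=0) = 1/2
  P(Y|X=1) = (1/2, 1/2), H(Y|X=1) = 1.0000, weight P(X=1) = 1/2
H(Y|X) = 1.0000 bits

H(X) + H(Y|X) = 1.0000 + 1.0000 = 2.0000 bits

Both sides equal 2.0000 bits. ✓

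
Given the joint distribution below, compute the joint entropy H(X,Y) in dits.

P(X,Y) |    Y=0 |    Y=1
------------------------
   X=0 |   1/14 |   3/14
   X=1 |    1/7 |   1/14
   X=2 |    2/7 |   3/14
0.7266 dits

Joint entropy is H(X,Y) = -Σ_{x,y} p(x,y) log p(x,y).

Summing over all non-zero entries:
H(X,Y) = -[1/14·log_10(1/14) + 3/14·log_10(3/14) + 1/7·log_10(1/7) + 1/14·log_10(1/14) + 2/7·log_10(2/7) + 3/14·log_10(3/14)]
H(X,Y) = 0.7266 dits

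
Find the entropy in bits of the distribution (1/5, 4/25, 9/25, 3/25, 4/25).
2.2081 bits

Shannon entropy is H(X) = -Σ p(x) log p(x).

For P = (1/5, 4/25, 9/25, 3/25, 4/25):
H = -1/5 × log_2(1/5) -4/25 × log_2(4/25) -9/25 × log_2(9/25) -3/25 × log_2(3/25) -4/25 × log_2(4/25)
H = 2.2081 bits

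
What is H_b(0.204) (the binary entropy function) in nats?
0.5059 nats

The binary entropy function is:
H(p) = -p log(p) - (1-p) log(1-p)

H(0.204) = -0.204 × log_e(0.204) - 0.796 × log_e(0.796)
H(0.204) = 0.5059 nats

Note: Binary entropy is maximized at p=0.5 (H=1 bit) and minimized at p=0 or p=1 (H=0).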